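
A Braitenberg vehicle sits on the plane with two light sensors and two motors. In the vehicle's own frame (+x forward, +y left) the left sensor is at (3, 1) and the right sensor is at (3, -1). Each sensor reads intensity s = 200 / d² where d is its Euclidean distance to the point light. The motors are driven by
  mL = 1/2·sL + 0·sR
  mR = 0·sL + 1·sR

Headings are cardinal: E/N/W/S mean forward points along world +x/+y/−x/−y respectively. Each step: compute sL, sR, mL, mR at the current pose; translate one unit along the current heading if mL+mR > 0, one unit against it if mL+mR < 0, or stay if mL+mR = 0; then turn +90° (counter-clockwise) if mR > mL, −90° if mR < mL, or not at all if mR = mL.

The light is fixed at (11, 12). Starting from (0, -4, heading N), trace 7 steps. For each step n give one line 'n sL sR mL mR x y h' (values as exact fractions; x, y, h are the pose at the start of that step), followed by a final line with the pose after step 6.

0 200/313 200/269 100/313 200/269 0 -4 N
1 50/113 25/49 25/113 25/49 0 -3 W
2 40/89 200/493 20/89 200/493 -1 -3 S
3 100/153 20/37 50/153 20/37 -1 -4 E
4 200/313 200/269 100/313 200/269 0 -4 N
5 50/113 25/49 25/113 25/49 0 -3 W
6 40/89 200/493 20/89 200/493 -1 -3 S
final -1 -4 E

n=0: pose=(0,-4,N); sL=200/313, sR=200/269; mL=100/313, mR=200/269; mL+mR=89500/84197 → advance +1; mR−mL=35700/84197 → turn +1·90°
n=1: pose=(0,-3,W); sL=50/113, sR=25/49; mL=25/113, mR=25/49; mL+mR=4050/5537 → advance +1; mR−mL=1600/5537 → turn +1·90°
n=2: pose=(-1,-3,S); sL=40/89, sR=200/493; mL=20/89, mR=200/493; mL+mR=27660/43877 → advance +1; mR−mL=7940/43877 → turn +1·90°
n=3: pose=(-1,-4,E); sL=100/153, sR=20/37; mL=50/153, mR=20/37; mL+mR=4910/5661 → advance +1; mR−mL=1210/5661 → turn +1·90°
n=4: pose=(0,-4,N); sL=200/313, sR=200/269; mL=100/313, mR=200/269; mL+mR=89500/84197 → advance +1; mR−mL=35700/84197 → turn +1·90°
n=5: pose=(0,-3,W); sL=50/113, sR=25/49; mL=25/113, mR=25/49; mL+mR=4050/5537 → advance +1; mR−mL=1600/5537 → turn +1·90°
n=6: pose=(-1,-3,S); sL=40/89, sR=200/493; mL=20/89, mR=200/493; mL+mR=27660/43877 → advance +1; mR−mL=7940/43877 → turn +1·90°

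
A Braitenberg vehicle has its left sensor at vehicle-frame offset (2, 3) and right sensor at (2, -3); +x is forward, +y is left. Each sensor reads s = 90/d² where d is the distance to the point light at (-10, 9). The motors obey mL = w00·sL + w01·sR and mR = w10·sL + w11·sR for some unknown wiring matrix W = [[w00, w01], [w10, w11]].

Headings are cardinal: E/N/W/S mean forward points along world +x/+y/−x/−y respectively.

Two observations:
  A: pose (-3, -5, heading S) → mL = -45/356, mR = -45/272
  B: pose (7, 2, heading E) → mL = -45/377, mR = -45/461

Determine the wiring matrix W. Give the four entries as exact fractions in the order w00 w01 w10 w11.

obs A: pose=(-3,-5,S) → sL=45/178, sR=45/136, mL=-45/356, mR=-45/272
obs B: pose=(7,2,E) → sL=90/377, sR=90/461, mL=-45/377, mR=-45/461
sensor matrix S = [[45/178, 45/136], [90/377, 90/461]]; det S = -31170825/1051819444
solve [mL_A; mL_B] = S·[w00; w01] and [mR_A; mR_B] = S·[w10; w11]:
  w00 = -1/2, w01 = 0, w10 = 0, w11 = -1/2

-1/2 0 0 -1/2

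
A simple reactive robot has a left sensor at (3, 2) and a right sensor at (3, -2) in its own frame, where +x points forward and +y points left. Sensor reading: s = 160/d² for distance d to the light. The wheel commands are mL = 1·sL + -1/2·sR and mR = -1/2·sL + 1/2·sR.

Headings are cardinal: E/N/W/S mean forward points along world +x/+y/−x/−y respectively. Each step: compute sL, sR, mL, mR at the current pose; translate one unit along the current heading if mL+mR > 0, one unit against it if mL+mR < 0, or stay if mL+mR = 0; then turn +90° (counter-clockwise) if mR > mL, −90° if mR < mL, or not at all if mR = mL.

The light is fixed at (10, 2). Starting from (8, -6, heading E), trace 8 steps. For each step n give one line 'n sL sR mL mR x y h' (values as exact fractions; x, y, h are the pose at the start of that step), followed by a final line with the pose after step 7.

n=0: pose=(8,-6,E); sL=160/37, sR=160/101; mL=13200/3737, mR=-5120/3737; mL+mR=80/37 → advance +1; mR−mL=-18320/3737 → turn -1·90°
n=1: pose=(9,-6,S); sL=80/61, sR=16/13; mL=552/793, mR=-32/793; mL+mR=40/61 → advance +1; mR−mL=-584/793 → turn -1·90°
n=2: pose=(9,-7,W); sL=160/137, sR=32/13; mL=-112/1781, mR=1152/1781; mL+mR=80/137 → advance +1; mR−mL=1264/1781 → turn +1·90°
n=3: pose=(8,-7,S); sL=10/9, sR=1; mL=11/18, mR=-1/18; mL+mR=5/9 → advance +1; mR−mL=-2/3 → turn -1·90°
n=4: pose=(8,-8,W); sL=160/169, sR=160/89; mL=720/15041, mR=6400/15041; mL+mR=80/169 → advance +1; mR−mL=5680/15041 → turn +1·90°
n=5: pose=(7,-8,S); sL=16/17, sR=80/97; mL=872/1649, mR=-96/1649; mL+mR=8/17 → advance +1; mR−mL=-968/1649 → turn -1·90°
n=6: pose=(7,-9,W); sL=32/41, sR=160/117; mL=464/4797, mR=1408/4797; mL+mR=16/41 → advance +1; mR−mL=944/4797 → turn +1·90°
n=7: pose=(6,-9,S); sL=4/5, sR=20/29; mL=66/145, mR=-8/145; mL+mR=2/5 → advance +1; mR−mL=-74/145 → turn -1·90°

0 160/37 160/101 13200/3737 -5120/3737 8 -6 E
1 80/61 16/13 552/793 -32/793 9 -6 S
2 160/137 32/13 -112/1781 1152/1781 9 -7 W
3 10/9 1 11/18 -1/18 8 -7 S
4 160/169 160/89 720/15041 6400/15041 8 -8 W
5 16/17 80/97 872/1649 -96/1649 7 -8 S
6 32/41 160/117 464/4797 1408/4797 7 -9 W
7 4/5 20/29 66/145 -8/145 6 -9 S
final 6 -10 W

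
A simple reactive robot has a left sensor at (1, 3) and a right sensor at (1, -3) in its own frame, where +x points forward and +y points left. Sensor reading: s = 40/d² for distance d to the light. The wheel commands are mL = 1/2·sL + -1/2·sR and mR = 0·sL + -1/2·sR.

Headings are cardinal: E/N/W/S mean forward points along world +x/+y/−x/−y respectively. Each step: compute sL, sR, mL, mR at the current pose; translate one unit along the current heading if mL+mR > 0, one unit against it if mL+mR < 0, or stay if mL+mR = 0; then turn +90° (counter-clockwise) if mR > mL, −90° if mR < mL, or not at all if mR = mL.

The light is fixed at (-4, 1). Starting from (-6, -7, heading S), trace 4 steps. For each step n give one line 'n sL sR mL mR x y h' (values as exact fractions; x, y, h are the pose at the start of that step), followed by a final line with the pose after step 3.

n=0: pose=(-6,-7,S); sL=20/41, sR=20/53; mL=120/2173, mR=-10/53; mL+mR=-290/2173 → advance -1; mR−mL=-10/41 → turn -1·90°
n=1: pose=(-6,-6,W); sL=40/109, sR=8/5; mL=-336/545, mR=-4/5; mL+mR=-772/545 → advance -1; mR−mL=-20/109 → turn -1·90°
n=2: pose=(-5,-6,N); sL=10/13, sR=1; mL=-3/26, mR=-1/2; mL+mR=-8/13 → advance -1; mR−mL=-5/13 → turn -1·90°
n=3: pose=(-5,-7,E); sL=8/5, sR=40/121; mL=384/605, mR=-20/121; mL+mR=284/605 → advance +1; mR−mL=-4/5 → turn -1·90°

0 20/41 20/53 120/2173 -10/53 -6 -7 S
1 40/109 8/5 -336/545 -4/5 -6 -6 W
2 10/13 1 -3/26 -1/2 -5 -6 N
3 8/5 40/121 384/605 -20/121 -5 -7 E
final -4 -7 S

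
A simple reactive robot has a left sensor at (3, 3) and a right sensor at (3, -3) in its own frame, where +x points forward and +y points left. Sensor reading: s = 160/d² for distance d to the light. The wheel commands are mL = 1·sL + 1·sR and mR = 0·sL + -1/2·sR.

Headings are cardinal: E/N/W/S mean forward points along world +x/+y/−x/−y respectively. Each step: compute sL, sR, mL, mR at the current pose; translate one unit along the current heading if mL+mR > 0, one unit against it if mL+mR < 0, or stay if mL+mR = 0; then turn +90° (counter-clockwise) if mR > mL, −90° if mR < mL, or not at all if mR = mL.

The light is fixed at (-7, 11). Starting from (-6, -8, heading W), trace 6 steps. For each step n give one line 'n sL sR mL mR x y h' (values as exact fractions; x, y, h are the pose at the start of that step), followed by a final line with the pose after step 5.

n=0: pose=(-6,-8,W); sL=20/61, sR=8/13; mL=748/793, mR=-4/13; mL+mR=504/793 → advance +1; mR−mL=-992/793 → turn -1·90°
n=1: pose=(-7,-8,N); sL=32/53, sR=32/53; mL=64/53, mR=-16/53; mL+mR=48/53 → advance +1; mR−mL=-80/53 → turn -1·90°
n=2: pose=(-7,-7,E); sL=80/117, sR=16/45; mL=608/585, mR=-8/45; mL+mR=56/65 → advance +1; mR−mL=-712/585 → turn -1·90°
n=3: pose=(-6,-7,S); sL=160/457, sR=32/89; mL=28864/40673, mR=-16/89; mL+mR=21552/40673 → advance +1; mR−mL=-36176/40673 → turn -1·90°
n=4: pose=(-6,-8,W); sL=20/61, sR=8/13; mL=748/793, mR=-4/13; mL+mR=504/793 → advance +1; mR−mL=-992/793 → turn -1·90°
n=5: pose=(-7,-8,N); sL=32/53, sR=32/53; mL=64/53, mR=-16/53; mL+mR=48/53 → advance +1; mR−mL=-80/53 → turn -1·90°

0 20/61 8/13 748/793 -4/13 -6 -8 W
1 32/53 32/53 64/53 -16/53 -7 -8 N
2 80/117 16/45 608/585 -8/45 -7 -7 E
3 160/457 32/89 28864/40673 -16/89 -6 -7 S
4 20/61 8/13 748/793 -4/13 -6 -8 W
5 32/53 32/53 64/53 -16/53 -7 -8 N
final -7 -7 E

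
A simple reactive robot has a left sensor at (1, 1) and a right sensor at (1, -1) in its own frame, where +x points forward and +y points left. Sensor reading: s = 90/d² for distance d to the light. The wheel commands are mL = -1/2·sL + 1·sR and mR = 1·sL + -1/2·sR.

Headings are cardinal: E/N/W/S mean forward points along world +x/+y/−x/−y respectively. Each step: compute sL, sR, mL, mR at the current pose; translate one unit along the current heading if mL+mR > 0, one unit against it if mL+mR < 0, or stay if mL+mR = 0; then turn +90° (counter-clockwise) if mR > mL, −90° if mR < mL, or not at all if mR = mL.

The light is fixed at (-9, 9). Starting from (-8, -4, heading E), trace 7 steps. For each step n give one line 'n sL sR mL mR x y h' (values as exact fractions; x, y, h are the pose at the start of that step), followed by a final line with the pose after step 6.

n=0: pose=(-8,-4,E); sL=45/74, sR=9/20; mL=27/185, mR=567/1480; mL+mR=783/1480 → advance +1; mR−mL=351/1480 → turn +1·90°
n=1: pose=(-7,-4,N); sL=18/29, sR=10/17; mL=137/493, mR=161/493; mL+mR=298/493 → advance +1; mR−mL=24/493 → turn +1·90°
n=2: pose=(-7,-3,W); sL=9/17, sR=45/61; mL=981/2074, mR=333/2074; mL+mR=657/1037 → advance +1; mR−mL=-324/1037 → turn -1·90°
n=3: pose=(-8,-3,N); sL=90/121, sR=18/25; mL=1053/3025, mR=1161/3025; mL+mR=2214/3025 → advance +1; mR−mL=108/3025 → turn +1·90°
n=4: pose=(-8,-2,W); sL=5/8, sR=9/10; mL=47/80, mR=7/40; mL+mR=61/80 → advance +1; mR−mL=-33/80 → turn -1·90°
n=5: pose=(-9,-2,N); sL=90/101, sR=90/101; mL=45/101, mR=45/101; mL+mR=90/101 → advance +1; mR−mL=0 → turn +0·90°
n=6: pose=(-9,-1,N); sL=45/41, sR=45/41; mL=45/82, mR=45/82; mL+mR=45/41 → advance +1; mR−mL=0 → turn +0·90°

0 45/74 9/20 27/185 567/1480 -8 -4 E
1 18/29 10/17 137/493 161/493 -7 -4 N
2 9/17 45/61 981/2074 333/2074 -7 -3 W
3 90/121 18/25 1053/3025 1161/3025 -8 -3 N
4 5/8 9/10 47/80 7/40 -8 -2 W
5 90/101 90/101 45/101 45/101 -9 -2 N
6 45/41 45/41 45/82 45/82 -9 -1 N
final -9 0 N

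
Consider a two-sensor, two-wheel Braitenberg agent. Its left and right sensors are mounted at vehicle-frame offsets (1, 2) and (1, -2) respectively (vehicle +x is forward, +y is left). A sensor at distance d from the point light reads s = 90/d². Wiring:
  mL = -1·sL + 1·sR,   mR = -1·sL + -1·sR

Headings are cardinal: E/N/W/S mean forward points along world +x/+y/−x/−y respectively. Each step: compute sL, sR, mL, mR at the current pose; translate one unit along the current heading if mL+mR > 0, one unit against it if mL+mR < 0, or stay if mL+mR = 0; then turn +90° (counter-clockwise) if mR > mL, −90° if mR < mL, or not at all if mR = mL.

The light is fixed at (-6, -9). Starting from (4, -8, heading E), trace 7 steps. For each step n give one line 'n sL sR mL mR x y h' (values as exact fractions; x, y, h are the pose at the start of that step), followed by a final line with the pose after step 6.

0 9/13 45/61 36/793 -1134/793 4 -8 E
1 90/121 90/49 6480/5929 -15300/5929 3 -8 S
2 45/32 9/8 -9/32 -81/32 3 -7 W
3 90/73 10/17 -800/1241 -2260/1241 4 -7 N
4 9/13 45/61 36/793 -1134/793 4 -8 E
5 90/121 90/49 6480/5929 -15300/5929 3 -8 S
6 45/32 9/8 -9/32 -81/32 3 -7 W
final 4 -7 N

n=0: pose=(4,-8,E); sL=9/13, sR=45/61; mL=36/793, mR=-1134/793; mL+mR=-18/13 → advance -1; mR−mL=-90/61 → turn -1·90°
n=1: pose=(3,-8,S); sL=90/121, sR=90/49; mL=6480/5929, mR=-15300/5929; mL+mR=-180/121 → advance -1; mR−mL=-180/49 → turn -1·90°
n=2: pose=(3,-7,W); sL=45/32, sR=9/8; mL=-9/32, mR=-81/32; mL+mR=-45/16 → advance -1; mR−mL=-9/4 → turn -1·90°
n=3: pose=(4,-7,N); sL=90/73, sR=10/17; mL=-800/1241, mR=-2260/1241; mL+mR=-180/73 → advance -1; mR−mL=-20/17 → turn -1·90°
n=4: pose=(4,-8,E); sL=9/13, sR=45/61; mL=36/793, mR=-1134/793; mL+mR=-18/13 → advance -1; mR−mL=-90/61 → turn -1·90°
n=5: pose=(3,-8,S); sL=90/121, sR=90/49; mL=6480/5929, mR=-15300/5929; mL+mR=-180/121 → advance -1; mR−mL=-180/49 → turn -1·90°
n=6: pose=(3,-7,W); sL=45/32, sR=9/8; mL=-9/32, mR=-81/32; mL+mR=-45/16 → advance -1; mR−mL=-9/4 → turn -1·90°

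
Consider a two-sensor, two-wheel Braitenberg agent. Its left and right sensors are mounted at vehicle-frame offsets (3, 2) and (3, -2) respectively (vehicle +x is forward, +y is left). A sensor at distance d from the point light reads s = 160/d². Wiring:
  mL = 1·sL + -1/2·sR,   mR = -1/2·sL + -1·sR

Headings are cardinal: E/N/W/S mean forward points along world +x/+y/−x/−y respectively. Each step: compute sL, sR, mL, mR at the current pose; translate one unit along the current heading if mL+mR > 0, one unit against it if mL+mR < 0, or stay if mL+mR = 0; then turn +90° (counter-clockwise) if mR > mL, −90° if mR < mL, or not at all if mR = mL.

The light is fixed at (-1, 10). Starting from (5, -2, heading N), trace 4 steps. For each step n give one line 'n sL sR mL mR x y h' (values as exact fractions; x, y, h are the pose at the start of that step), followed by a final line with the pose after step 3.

n=0: pose=(5,-2,N); sL=160/97, sR=32/29; mL=3088/2813, mR=-5424/2813; mL+mR=-2336/2813 → advance -1; mR−mL=-8512/2813 → turn -1·90°
n=1: pose=(5,-3,E); sL=80/101, sR=80/153; mL=8200/15453, mR=-14200/15453; mL+mR=-2000/5151 → advance -1; mR−mL=-22400/15453 → turn -1·90°
n=2: pose=(4,-3,S); sL=32/61, sR=32/53; mL=720/3233, mR=-2800/3233; mL+mR=-2080/3233 → advance -1; mR−mL=-3520/3233 → turn -1·90°
n=3: pose=(4,-2,W); sL=4/5, sR=20/13; mL=2/65, mR=-126/65; mL+mR=-124/65 → advance -1; mR−mL=-128/65 → turn -1·90°

0 160/97 32/29 3088/2813 -5424/2813 5 -2 N
1 80/101 80/153 8200/15453 -14200/15453 5 -3 E
2 32/61 32/53 720/3233 -2800/3233 4 -3 S
3 4/5 20/13 2/65 -126/65 4 -2 W
final 5 -2 N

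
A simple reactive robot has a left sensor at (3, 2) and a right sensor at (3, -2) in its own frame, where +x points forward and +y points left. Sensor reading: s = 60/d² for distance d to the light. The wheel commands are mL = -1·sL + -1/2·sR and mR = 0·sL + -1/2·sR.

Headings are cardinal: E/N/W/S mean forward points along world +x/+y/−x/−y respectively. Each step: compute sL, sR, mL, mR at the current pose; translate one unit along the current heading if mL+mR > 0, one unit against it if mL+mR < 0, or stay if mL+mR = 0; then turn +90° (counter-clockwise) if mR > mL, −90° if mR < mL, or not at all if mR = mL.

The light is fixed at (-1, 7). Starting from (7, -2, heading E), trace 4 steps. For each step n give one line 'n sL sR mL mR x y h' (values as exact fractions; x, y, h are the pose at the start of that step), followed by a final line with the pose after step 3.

0 6/17 30/121 -981/2057 -15/121 7 -2 E
1 60/61 20/39 -2950/2379 -10/39 6 -2 N
2 3/8 3/4 -3/4 -3/8 6 -3 W
3 60/269 12/41 -4074/11029 -6/41 7 -3 S
final 7 -2 E

n=0: pose=(7,-2,E); sL=6/17, sR=30/121; mL=-981/2057, mR=-15/121; mL+mR=-1236/2057 → advance -1; mR−mL=6/17 → turn +1·90°
n=1: pose=(6,-2,N); sL=60/61, sR=20/39; mL=-2950/2379, mR=-10/39; mL+mR=-3560/2379 → advance -1; mR−mL=60/61 → turn +1·90°
n=2: pose=(6,-3,W); sL=3/8, sR=3/4; mL=-3/4, mR=-3/8; mL+mR=-9/8 → advance -1; mR−mL=3/8 → turn +1·90°
n=3: pose=(7,-3,S); sL=60/269, sR=12/41; mL=-4074/11029, mR=-6/41; mL+mR=-5688/11029 → advance -1; mR−mL=60/269 → turn +1·90°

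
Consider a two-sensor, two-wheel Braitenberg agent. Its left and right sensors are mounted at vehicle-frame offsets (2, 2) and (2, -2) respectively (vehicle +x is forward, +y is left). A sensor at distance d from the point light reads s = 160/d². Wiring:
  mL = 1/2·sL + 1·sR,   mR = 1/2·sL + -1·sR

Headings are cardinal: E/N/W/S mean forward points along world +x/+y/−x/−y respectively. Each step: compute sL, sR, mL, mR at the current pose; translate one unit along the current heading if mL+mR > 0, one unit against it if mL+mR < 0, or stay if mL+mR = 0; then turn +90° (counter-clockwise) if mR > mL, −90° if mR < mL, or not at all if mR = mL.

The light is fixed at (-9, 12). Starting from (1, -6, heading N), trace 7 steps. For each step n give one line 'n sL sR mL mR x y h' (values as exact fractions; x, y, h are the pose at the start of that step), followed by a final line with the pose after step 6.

0 1/2 2/5 13/20 -3/20 1 -6 N
1 160/369 32/101 19888/37269 -3728/37269 1 -5 E
2 16/53 80/221 6008/11713 -2472/11713 2 -5 S
3 160/481 160/337 103920/162097 -50000/162097 2 -6 W
4 1/2 2/5 13/20 -3/20 1 -6 N
5 160/369 32/101 19888/37269 -3728/37269 1 -5 E
6 16/53 80/221 6008/11713 -2472/11713 2 -5 S
final 2 -6 W

n=0: pose=(1,-6,N); sL=1/2, sR=2/5; mL=13/20, mR=-3/20; mL+mR=1/2 → advance +1; mR−mL=-4/5 → turn -1·90°
n=1: pose=(1,-5,E); sL=160/369, sR=32/101; mL=19888/37269, mR=-3728/37269; mL+mR=160/369 → advance +1; mR−mL=-64/101 → turn -1·90°
n=2: pose=(2,-5,S); sL=16/53, sR=80/221; mL=6008/11713, mR=-2472/11713; mL+mR=16/53 → advance +1; mR−mL=-160/221 → turn -1·90°
n=3: pose=(2,-6,W); sL=160/481, sR=160/337; mL=103920/162097, mR=-50000/162097; mL+mR=160/481 → advance +1; mR−mL=-320/337 → turn -1·90°
n=4: pose=(1,-6,N); sL=1/2, sR=2/5; mL=13/20, mR=-3/20; mL+mR=1/2 → advance +1; mR−mL=-4/5 → turn -1·90°
n=5: pose=(1,-5,E); sL=160/369, sR=32/101; mL=19888/37269, mR=-3728/37269; mL+mR=160/369 → advance +1; mR−mL=-64/101 → turn -1·90°
n=6: pose=(2,-5,S); sL=16/53, sR=80/221; mL=6008/11713, mR=-2472/11713; mL+mR=16/53 → advance +1; mR−mL=-160/221 → turn -1·90°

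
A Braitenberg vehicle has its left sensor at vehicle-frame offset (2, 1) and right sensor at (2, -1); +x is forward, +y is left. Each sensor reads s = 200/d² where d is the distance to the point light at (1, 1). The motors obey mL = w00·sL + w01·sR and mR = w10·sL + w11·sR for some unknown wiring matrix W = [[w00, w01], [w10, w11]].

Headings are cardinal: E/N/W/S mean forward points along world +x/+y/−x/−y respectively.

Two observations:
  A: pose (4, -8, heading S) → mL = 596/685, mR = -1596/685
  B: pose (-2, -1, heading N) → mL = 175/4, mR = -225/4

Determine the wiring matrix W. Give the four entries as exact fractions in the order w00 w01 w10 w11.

-1/2 1 -1/2 -1

obs A: pose=(4,-8,S) → sL=200/137, sR=8/5, mL=596/685, mR=-1596/685
obs B: pose=(-2,-1,N) → sL=25/2, sR=50, mL=175/4, mR=-225/4
sensor matrix S = [[200/137, 8/5], [25/2, 50]]; det S = 7260/137
solve [mL_A; mL_B] = S·[w00; w01] and [mR_A; mR_B] = S·[w10; w11]:
  w00 = -1/2, w01 = 1, w10 = -1/2, w11 = -1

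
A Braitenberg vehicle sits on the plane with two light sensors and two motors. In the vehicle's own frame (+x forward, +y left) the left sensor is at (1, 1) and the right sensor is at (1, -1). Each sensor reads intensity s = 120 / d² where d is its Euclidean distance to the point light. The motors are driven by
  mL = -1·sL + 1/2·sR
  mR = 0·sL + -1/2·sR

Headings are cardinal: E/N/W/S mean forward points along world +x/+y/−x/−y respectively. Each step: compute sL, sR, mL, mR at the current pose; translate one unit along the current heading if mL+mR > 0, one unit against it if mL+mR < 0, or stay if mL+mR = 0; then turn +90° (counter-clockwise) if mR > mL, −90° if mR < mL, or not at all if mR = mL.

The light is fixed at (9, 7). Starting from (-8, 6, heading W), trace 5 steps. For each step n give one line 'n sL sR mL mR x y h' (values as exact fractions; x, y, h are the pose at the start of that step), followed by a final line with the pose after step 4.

n=0: pose=(-8,6,W); sL=15/41, sR=10/27; mL=-200/1107, mR=-5/27; mL+mR=-15/41 → advance -1; mR−mL=-5/1107 → turn -1·90°
n=1: pose=(-7,6,N); sL=120/289, sR=8/15; mL=-644/4335, mR=-4/15; mL+mR=-120/289 → advance -1; mR−mL=-512/4335 → turn -1·90°
n=2: pose=(-7,5,E); sL=60/113, sR=20/39; mL=-1210/4407, mR=-10/39; mL+mR=-60/113 → advance -1; mR−mL=80/4407 → turn +1·90°
n=3: pose=(-8,5,N); sL=24/65, sR=120/257; mL=-2268/16705, mR=-60/257; mL+mR=-24/65 → advance -1; mR−mL=-1632/16705 → turn -1·90°
n=4: pose=(-8,4,E); sL=6/13, sR=15/34; mL=-213/884, mR=-15/68; mL+mR=-6/13 → advance -1; mR−mL=9/442 → turn +1·90°

0 15/41 10/27 -200/1107 -5/27 -8 6 W
1 120/289 8/15 -644/4335 -4/15 -7 6 N
2 60/113 20/39 -1210/4407 -10/39 -7 5 E
3 24/65 120/257 -2268/16705 -60/257 -8 5 N
4 6/13 15/34 -213/884 -15/68 -8 4 E
final -9 4 N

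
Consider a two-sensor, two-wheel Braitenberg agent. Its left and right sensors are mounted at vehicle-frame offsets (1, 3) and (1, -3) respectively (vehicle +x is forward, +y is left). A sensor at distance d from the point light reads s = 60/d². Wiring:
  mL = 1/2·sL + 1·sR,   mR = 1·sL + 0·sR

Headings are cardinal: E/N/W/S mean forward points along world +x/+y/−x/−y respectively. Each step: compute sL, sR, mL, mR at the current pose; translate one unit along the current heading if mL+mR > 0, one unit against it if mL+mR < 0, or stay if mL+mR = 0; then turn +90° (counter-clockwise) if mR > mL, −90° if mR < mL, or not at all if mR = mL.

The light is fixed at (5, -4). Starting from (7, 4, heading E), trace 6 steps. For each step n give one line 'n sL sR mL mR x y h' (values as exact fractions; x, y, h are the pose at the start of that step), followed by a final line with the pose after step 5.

n=0: pose=(7,4,E); sL=6/13, sR=30/17; mL=441/221, mR=6/13; mL+mR=543/221 → advance +1; mR−mL=-339/221 → turn -1·90°
n=1: pose=(8,4,S); sL=12/17, sR=60/49; mL=1314/833, mR=12/17; mL+mR=1902/833 → advance +1; mR−mL=-726/833 → turn -1·90°
n=2: pose=(8,3,W); sL=3, sR=15/26; mL=27/13, mR=3; mL+mR=66/13 → advance +1; mR−mL=12/13 → turn +1·90°
n=3: pose=(7,3,S); sL=60/61, sR=60/37; mL=4770/2257, mR=60/61; mL+mR=6990/2257 → advance +1; mR−mL=-2550/2257 → turn -1·90°
n=4: pose=(7,2,W); sL=6, sR=30/41; mL=153/41, mR=6; mL+mR=399/41 → advance +1; mR−mL=93/41 → turn +1·90°
n=5: pose=(6,2,S); sL=60/41, sR=60/29; mL=3330/1189, mR=60/41; mL+mR=5070/1189 → advance +1; mR−mL=-1590/1189 → turn -1·90°

0 6/13 30/17 441/221 6/13 7 4 E
1 12/17 60/49 1314/833 12/17 8 4 S
2 3 15/26 27/13 3 8 3 W
3 60/61 60/37 4770/2257 60/61 7 3 S
4 6 30/41 153/41 6 7 2 W
5 60/41 60/29 3330/1189 60/41 6 2 S
final 6 1 W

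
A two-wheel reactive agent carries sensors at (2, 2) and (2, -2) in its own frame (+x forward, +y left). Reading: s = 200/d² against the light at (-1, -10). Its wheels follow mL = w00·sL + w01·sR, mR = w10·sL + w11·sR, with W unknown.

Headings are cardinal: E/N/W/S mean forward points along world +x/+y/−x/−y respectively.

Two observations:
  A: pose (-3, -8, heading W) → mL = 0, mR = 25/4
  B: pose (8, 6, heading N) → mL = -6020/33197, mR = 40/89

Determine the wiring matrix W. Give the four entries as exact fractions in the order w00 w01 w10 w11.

1/2 -1 0 1

obs A: pose=(-3,-8,W) → sL=25/2, sR=25/4, mL=0, mR=25/4
obs B: pose=(8,6,N) → sL=200/373, sR=40/89, mL=-6020/33197, mR=40/89
sensor matrix S = [[25/2, 25/4], [200/373, 40/89]]; det S = 75250/33197
solve [mL_A; mL_B] = S·[w00; w01] and [mR_A; mR_B] = S·[w10; w11]:
  w00 = 1/2, w01 = -1, w10 = 0, w11 = 1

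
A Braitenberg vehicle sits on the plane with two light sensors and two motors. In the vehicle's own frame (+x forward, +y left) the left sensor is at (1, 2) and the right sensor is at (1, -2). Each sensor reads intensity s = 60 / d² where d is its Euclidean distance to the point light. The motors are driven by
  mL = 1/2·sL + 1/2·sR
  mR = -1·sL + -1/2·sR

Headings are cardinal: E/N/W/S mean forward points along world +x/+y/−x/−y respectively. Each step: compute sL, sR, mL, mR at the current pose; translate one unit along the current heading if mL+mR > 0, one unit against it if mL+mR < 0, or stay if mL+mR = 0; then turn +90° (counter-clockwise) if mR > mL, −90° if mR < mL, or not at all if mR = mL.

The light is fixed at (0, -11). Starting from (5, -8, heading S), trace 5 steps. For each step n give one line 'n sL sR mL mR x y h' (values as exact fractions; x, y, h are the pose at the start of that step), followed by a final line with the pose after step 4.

0 60/53 60/13 1980/689 -2370/689 5 -8 S
1 3 15/13 27/13 -93/26 5 -7 W
2 60/41 60/89 3900/3649 -6570/3649 6 -7 N
3 30/37 6/5 186/185 -261/185 6 -8 E
4 60/53 60/13 1980/689 -2370/689 5 -8 S
final 5 -7 W

n=0: pose=(5,-8,S); sL=60/53, sR=60/13; mL=1980/689, mR=-2370/689; mL+mR=-30/53 → advance -1; mR−mL=-4350/689 → turn -1·90°
n=1: pose=(5,-7,W); sL=3, sR=15/13; mL=27/13, mR=-93/26; mL+mR=-3/2 → advance -1; mR−mL=-147/26 → turn -1·90°
n=2: pose=(6,-7,N); sL=60/41, sR=60/89; mL=3900/3649, mR=-6570/3649; mL+mR=-30/41 → advance -1; mR−mL=-10470/3649 → turn -1·90°
n=3: pose=(6,-8,E); sL=30/37, sR=6/5; mL=186/185, mR=-261/185; mL+mR=-15/37 → advance -1; mR−mL=-447/185 → turn -1·90°
n=4: pose=(5,-8,S); sL=60/53, sR=60/13; mL=1980/689, mR=-2370/689; mL+mR=-30/53 → advance -1; mR−mL=-4350/689 → turn -1·90°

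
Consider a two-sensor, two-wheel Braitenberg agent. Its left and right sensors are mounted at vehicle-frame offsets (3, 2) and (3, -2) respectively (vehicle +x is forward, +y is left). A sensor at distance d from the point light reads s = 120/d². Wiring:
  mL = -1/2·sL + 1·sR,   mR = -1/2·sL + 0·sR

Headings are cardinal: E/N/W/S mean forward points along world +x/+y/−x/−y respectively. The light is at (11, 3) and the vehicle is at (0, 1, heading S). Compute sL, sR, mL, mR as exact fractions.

left sensor world pos  = (2, -2); dL² = 106
right sensor world pos = (-2, -2); dR² = 194
sL = 120/106 = 60/53
sR = 120/194 = 60/97
mL = -1/2·sL + 1·sR = 270/5141
mR = -1/2·sL + 0·sR = -30/53

60/53 60/97 270/5141 -30/53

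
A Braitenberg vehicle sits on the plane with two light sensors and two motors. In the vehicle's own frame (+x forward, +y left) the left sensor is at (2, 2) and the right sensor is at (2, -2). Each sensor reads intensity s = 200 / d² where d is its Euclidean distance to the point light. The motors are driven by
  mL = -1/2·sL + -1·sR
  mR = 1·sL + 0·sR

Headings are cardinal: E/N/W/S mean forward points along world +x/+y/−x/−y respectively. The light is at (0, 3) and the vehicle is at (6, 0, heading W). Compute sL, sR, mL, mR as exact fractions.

200/41 200/17 -9900/697 200/41

left sensor world pos  = (4, -2); dL² = 41
right sensor world pos = (4, 2); dR² = 17
sL = 200/41 = 200/41
sR = 200/17 = 200/17
mL = -1/2·sL + -1·sR = -9900/697
mR = 1·sL + 0·sR = 200/41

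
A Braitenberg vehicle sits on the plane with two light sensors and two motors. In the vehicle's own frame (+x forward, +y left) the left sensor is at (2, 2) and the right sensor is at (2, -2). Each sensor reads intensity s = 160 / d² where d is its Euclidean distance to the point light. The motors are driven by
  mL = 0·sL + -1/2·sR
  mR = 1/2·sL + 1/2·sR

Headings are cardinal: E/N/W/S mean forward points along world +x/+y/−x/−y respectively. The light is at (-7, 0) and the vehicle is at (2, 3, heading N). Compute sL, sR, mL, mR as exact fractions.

left sensor world pos  = (0, 5); dL² = 74
right sensor world pos = (4, 5); dR² = 146
sL = 160/74 = 80/37
sR = 160/146 = 80/73
mL = 0·sL + -1/2·sR = -40/73
mR = 1/2·sL + 1/2·sR = 4400/2701

80/37 80/73 -40/73 4400/2701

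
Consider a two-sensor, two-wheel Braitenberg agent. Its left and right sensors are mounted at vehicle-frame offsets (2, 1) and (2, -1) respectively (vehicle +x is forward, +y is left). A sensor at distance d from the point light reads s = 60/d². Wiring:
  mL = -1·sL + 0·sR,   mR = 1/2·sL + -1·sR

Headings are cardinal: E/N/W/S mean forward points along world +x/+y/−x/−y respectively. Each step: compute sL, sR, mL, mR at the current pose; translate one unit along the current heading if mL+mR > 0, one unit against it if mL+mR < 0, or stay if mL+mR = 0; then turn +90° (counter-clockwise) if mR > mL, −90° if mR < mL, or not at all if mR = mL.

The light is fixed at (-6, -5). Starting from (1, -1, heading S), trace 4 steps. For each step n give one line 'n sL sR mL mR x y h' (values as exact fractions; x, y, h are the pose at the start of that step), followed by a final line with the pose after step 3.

n=0: pose=(1,-1,S); sL=15/17, sR=3/2; mL=-15/17, mR=-18/17; mL+mR=-33/17 → advance -1; mR−mL=-3/17 → turn -1·90°
n=1: pose=(1,0,W); sL=60/41, sR=60/61; mL=-60/41, mR=-630/2501; mL+mR=-4290/2501 → advance -1; mR−mL=3030/2501 → turn +1·90°
n=2: pose=(2,0,S); sL=2/3, sR=30/29; mL=-2/3, mR=-61/87; mL+mR=-119/87 → advance -1; mR−mL=-1/29 → turn -1·90°
n=3: pose=(2,1,W); sL=60/61, sR=12/17; mL=-60/61, mR=-222/1037; mL+mR=-1242/1037 → advance -1; mR−mL=798/1037 → turn +1·90°

0 15/17 3/2 -15/17 -18/17 1 -1 S
1 60/41 60/61 -60/41 -630/2501 1 0 W
2 2/3 30/29 -2/3 -61/87 2 0 S
3 60/61 12/17 -60/61 -222/1037 2 1 W
final 3 1 S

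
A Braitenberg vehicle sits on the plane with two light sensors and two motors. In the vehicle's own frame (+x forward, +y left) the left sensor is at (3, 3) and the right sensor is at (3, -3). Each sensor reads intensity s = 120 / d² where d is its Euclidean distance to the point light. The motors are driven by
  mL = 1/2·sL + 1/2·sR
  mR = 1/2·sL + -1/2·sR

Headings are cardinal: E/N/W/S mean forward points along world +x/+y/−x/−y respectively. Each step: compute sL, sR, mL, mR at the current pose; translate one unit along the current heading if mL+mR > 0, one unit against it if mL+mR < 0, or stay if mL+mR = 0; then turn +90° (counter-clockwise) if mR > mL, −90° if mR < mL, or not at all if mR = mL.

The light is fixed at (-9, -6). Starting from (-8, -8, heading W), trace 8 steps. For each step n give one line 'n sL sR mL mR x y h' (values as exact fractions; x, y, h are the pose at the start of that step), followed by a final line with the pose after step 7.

0 120/29 24 408/29 -288/29 -8 -8 W
1 12 12 12 0 -9 -8 N
2 120/13 24/5 456/65 144/65 -9 -7 E
3 15/4 6 39/8 -9/8 -8 -7 S
4 120/29 24 408/29 -288/29 -8 -8 W
5 12 12 12 0 -9 -8 N
6 120/13 24/5 456/65 144/65 -9 -7 E
7 15/4 6 39/8 -9/8 -8 -7 S
final -8 -8 W

n=0: pose=(-8,-8,W); sL=120/29, sR=24; mL=408/29, mR=-288/29; mL+mR=120/29 → advance +1; mR−mL=-24 → turn -1·90°
n=1: pose=(-9,-8,N); sL=12, sR=12; mL=12, mR=0; mL+mR=12 → advance +1; mR−mL=-12 → turn -1·90°
n=2: pose=(-9,-7,E); sL=120/13, sR=24/5; mL=456/65, mR=144/65; mL+mR=120/13 → advance +1; mR−mL=-24/5 → turn -1·90°
n=3: pose=(-8,-7,S); sL=15/4, sR=6; mL=39/8, mR=-9/8; mL+mR=15/4 → advance +1; mR−mL=-6 → turn -1·90°
n=4: pose=(-8,-8,W); sL=120/29, sR=24; mL=408/29, mR=-288/29; mL+mR=120/29 → advance +1; mR−mL=-24 → turn -1·90°
n=5: pose=(-9,-8,N); sL=12, sR=12; mL=12, mR=0; mL+mR=12 → advance +1; mR−mL=-12 → turn -1·90°
n=6: pose=(-9,-7,E); sL=120/13, sR=24/5; mL=456/65, mR=144/65; mL+mR=120/13 → advance +1; mR−mL=-24/5 → turn -1·90°
n=7: pose=(-8,-7,S); sL=15/4, sR=6; mL=39/8, mR=-9/8; mL+mR=15/4 → advance +1; mR−mL=-6 → turn -1·90°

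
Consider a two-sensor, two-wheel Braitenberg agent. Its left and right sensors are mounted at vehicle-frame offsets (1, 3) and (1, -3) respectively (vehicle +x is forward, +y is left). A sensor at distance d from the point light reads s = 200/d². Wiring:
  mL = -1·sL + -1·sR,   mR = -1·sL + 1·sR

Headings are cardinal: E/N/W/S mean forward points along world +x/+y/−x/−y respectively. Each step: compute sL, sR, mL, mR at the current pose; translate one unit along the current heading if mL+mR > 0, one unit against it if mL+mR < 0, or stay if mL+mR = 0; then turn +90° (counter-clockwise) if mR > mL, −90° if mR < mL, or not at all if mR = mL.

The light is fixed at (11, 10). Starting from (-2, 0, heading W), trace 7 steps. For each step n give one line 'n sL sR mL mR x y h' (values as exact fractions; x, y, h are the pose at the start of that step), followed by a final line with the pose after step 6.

n=0: pose=(-2,0,W); sL=40/73, sR=40/49; mL=-4880/3577, mR=960/3577; mL+mR=-80/73 → advance -1; mR−mL=80/49 → turn +1·90°
n=1: pose=(-1,0,S); sL=100/101, sR=100/173; mL=-27400/17473, mR=-7200/17473; mL+mR=-200/101 → advance -1; mR−mL=200/173 → turn +1·90°
n=2: pose=(-1,1,E); sL=200/157, sR=40/53; mL=-16880/8321, mR=-4320/8321; mL+mR=-400/157 → advance -1; mR−mL=80/53 → turn +1·90°
n=3: pose=(-2,1,N); sL=5/8, sR=50/41; mL=-605/328, mR=195/328; mL+mR=-5/4 → advance -1; mR−mL=100/41 → turn +1·90°
n=4: pose=(-2,0,W); sL=40/73, sR=40/49; mL=-4880/3577, mR=960/3577; mL+mR=-80/73 → advance -1; mR−mL=80/49 → turn +1·90°
n=5: pose=(-1,0,S); sL=100/101, sR=100/173; mL=-27400/17473, mR=-7200/17473; mL+mR=-200/101 → advance -1; mR−mL=200/173 → turn +1·90°
n=6: pose=(-1,1,E); sL=200/157, sR=40/53; mL=-16880/8321, mR=-4320/8321; mL+mR=-400/157 → advance -1; mR−mL=80/53 → turn +1·90°

0 40/73 40/49 -4880/3577 960/3577 -2 0 W
1 100/101 100/173 -27400/17473 -7200/17473 -1 0 S
2 200/157 40/53 -16880/8321 -4320/8321 -1 1 E
3 5/8 50/41 -605/328 195/328 -2 1 N
4 40/73 40/49 -4880/3577 960/3577 -2 0 W
5 100/101 100/173 -27400/17473 -7200/17473 -1 0 S
6 200/157 40/53 -16880/8321 -4320/8321 -1 1 E
final -2 1 N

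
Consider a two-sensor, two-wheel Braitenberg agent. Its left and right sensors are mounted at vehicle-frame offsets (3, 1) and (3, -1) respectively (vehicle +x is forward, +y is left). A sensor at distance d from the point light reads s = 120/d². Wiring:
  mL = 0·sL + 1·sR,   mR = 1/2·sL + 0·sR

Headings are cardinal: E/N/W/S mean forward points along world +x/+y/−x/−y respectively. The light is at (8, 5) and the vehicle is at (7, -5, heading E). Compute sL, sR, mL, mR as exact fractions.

24/17 24/25 24/25 12/17

left sensor world pos  = (10, -4); dL² = 85
right sensor world pos = (10, -6); dR² = 125
sL = 120/85 = 24/17
sR = 120/125 = 24/25
mL = 0·sL + 1·sR = 24/25
mR = 1/2·sL + 0·sR = 12/17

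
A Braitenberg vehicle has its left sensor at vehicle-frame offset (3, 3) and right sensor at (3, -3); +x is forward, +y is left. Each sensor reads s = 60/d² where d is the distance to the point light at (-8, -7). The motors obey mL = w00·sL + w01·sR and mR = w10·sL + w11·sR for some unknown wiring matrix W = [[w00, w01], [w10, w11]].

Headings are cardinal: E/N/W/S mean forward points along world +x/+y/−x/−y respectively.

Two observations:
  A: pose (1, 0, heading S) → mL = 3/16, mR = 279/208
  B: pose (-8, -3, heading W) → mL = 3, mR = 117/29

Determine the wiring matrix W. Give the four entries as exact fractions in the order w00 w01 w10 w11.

obs A: pose=(1,0,S) → sL=3/8, sR=15/13, mL=3/16, mR=279/208
obs B: pose=(-8,-3,W) → sL=6, sR=30/29, mL=3, mR=117/29
sensor matrix S = [[3/8, 15/13], [6, 30/29]]; det S = -9855/1508
solve [mL_A; mL_B] = S·[w00; w01] and [mR_A; mR_B] = S·[w10; w11]:
  w00 = 1/2, w01 = 0, w10 = 1/2, w11 = 1

1/2 0 1/2 1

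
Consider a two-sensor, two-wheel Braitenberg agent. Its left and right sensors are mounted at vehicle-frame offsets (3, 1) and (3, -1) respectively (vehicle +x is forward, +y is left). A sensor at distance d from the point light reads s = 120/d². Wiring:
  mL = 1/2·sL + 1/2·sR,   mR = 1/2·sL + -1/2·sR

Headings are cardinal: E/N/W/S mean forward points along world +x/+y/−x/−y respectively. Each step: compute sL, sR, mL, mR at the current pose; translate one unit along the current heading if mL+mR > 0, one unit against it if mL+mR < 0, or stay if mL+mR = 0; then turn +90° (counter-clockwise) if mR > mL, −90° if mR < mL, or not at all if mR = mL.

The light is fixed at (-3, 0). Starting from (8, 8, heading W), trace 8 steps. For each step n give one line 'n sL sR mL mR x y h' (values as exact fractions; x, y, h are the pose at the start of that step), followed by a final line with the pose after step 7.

n=0: pose=(8,8,W); sL=120/113, sR=24/29; mL=3096/3277, mR=384/3277; mL+mR=120/113 → advance +1; mR−mL=-24/29 → turn -1·90°
n=1: pose=(7,8,N); sL=60/101, sR=60/121; mL=6660/12221, mR=600/12221; mL+mR=60/101 → advance +1; mR−mL=-60/121 → turn -1·90°
n=2: pose=(7,9,E); sL=120/269, sR=120/233; mL=30120/62677, mR=-2160/62677; mL+mR=120/269 → advance +1; mR−mL=-120/233 → turn -1·90°
n=3: pose=(8,9,S); sL=2/3, sR=15/17; mL=79/102, mR=-11/102; mL+mR=2/3 → advance +1; mR−mL=-15/17 → turn -1·90°
n=4: pose=(8,8,W); sL=120/113, sR=24/29; mL=3096/3277, mR=384/3277; mL+mR=120/113 → advance +1; mR−mL=-24/29 → turn -1·90°
n=5: pose=(7,8,N); sL=60/101, sR=60/121; mL=6660/12221, mR=600/12221; mL+mR=60/101 → advance +1; mR−mL=-60/121 → turn -1·90°
n=6: pose=(7,9,E); sL=120/269, sR=120/233; mL=30120/62677, mR=-2160/62677; mL+mR=120/269 → advance +1; mR−mL=-120/233 → turn -1·90°
n=7: pose=(8,9,S); sL=2/3, sR=15/17; mL=79/102, mR=-11/102; mL+mR=2/3 → advance +1; mR−mL=-15/17 → turn -1·90°

0 120/113 24/29 3096/3277 384/3277 8 8 W
1 60/101 60/121 6660/12221 600/12221 7 8 N
2 120/269 120/233 30120/62677 -2160/62677 7 9 E
3 2/3 15/17 79/102 -11/102 8 9 S
4 120/113 24/29 3096/3277 384/3277 8 8 W
5 60/101 60/121 6660/12221 600/12221 7 8 N
6 120/269 120/233 30120/62677 -2160/62677 7 9 E
7 2/3 15/17 79/102 -11/102 8 9 S
final 8 8 W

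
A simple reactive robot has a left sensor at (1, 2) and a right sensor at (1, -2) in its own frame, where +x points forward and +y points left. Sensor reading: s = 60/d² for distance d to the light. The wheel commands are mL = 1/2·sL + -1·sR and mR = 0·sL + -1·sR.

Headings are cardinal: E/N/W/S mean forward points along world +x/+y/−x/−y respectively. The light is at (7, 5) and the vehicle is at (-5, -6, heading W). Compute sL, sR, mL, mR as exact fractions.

left sensor world pos  = (-6, -8); dL² = 338
right sensor world pos = (-6, -4); dR² = 250
sL = 60/338 = 30/169
sR = 60/250 = 6/25
mL = 1/2·sL + -1·sR = -639/4225
mR = 0·sL + -1·sR = -6/25

30/169 6/25 -639/4225 -6/25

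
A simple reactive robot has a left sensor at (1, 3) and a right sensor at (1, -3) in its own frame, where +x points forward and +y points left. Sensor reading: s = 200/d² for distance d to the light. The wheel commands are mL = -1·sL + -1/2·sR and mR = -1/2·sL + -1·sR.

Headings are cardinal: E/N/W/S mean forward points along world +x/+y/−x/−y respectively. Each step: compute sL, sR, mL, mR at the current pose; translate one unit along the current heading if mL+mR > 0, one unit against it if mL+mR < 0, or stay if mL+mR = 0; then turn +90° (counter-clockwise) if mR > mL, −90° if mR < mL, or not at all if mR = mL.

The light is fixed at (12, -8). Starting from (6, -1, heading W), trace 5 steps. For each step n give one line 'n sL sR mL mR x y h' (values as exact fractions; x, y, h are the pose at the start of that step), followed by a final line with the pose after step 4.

n=0: pose=(6,-1,W); sL=40/13, sR=200/149; mL=-7260/1937, mR=-5580/1937; mL+mR=-12840/1937 → advance -1; mR−mL=1680/1937 → turn +1·90°
n=1: pose=(7,-1,S); sL=5, sR=2; mL=-6, mR=-9/2; mL+mR=-21/2 → advance -1; mR−mL=3/2 → turn +1·90°
n=2: pose=(7,0,E); sL=200/137, sR=200/41; mL=-21900/5617, mR=-31500/5617; mL+mR=-53400/5617 → advance -1; mR−mL=-9600/5617 → turn -1·90°
n=3: pose=(6,0,S); sL=100/29, sR=20/13; mL=-1590/377, mR=-1230/377; mL+mR=-2820/377 → advance -1; mR−mL=360/377 → turn +1·90°
n=4: pose=(6,1,E); sL=200/169, sR=200/61; mL=-29100/10309, mR=-39900/10309; mL+mR=-69000/10309 → advance -1; mR−mL=-10800/10309 → turn -1·90°

0 40/13 200/149 -7260/1937 -5580/1937 6 -1 W
1 5 2 -6 -9/2 7 -1 S
2 200/137 200/41 -21900/5617 -31500/5617 7 0 E
3 100/29 20/13 -1590/377 -1230/377 6 0 S
4 200/169 200/61 -29100/10309 -39900/10309 6 1 E
final 5 1 S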